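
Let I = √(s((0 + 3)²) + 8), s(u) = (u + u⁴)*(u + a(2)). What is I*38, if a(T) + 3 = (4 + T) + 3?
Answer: 38*√98558 ≈ 11930.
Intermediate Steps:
a(T) = 4 + T (a(T) = -3 + ((4 + T) + 3) = -3 + (7 + T) = 4 + T)
s(u) = (6 + u)*(u + u⁴) (s(u) = (u + u⁴)*(u + (4 + 2)) = (u + u⁴)*(u + 6) = (u + u⁴)*(6 + u) = (6 + u)*(u + u⁴))
I = √98558 (I = √((0 + 3)²*(6 + (0 + 3)² + ((0 + 3)²)⁴ + 6*((0 + 3)²)³) + 8) = √(3²*(6 + 3² + (3²)⁴ + 6*(3²)³) + 8) = √(9*(6 + 9 + 9⁴ + 6*9³) + 8) = √(9*(6 + 9 + 6561 + 6*729) + 8) = √(9*(6 + 9 + 6561 + 4374) + 8) = √(9*10950 + 8) = √(98550 + 8) = √98558 ≈ 313.94)
I*38 = √98558*38 = 38*√98558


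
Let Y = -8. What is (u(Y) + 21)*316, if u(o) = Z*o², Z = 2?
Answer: 47084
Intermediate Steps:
u(o) = 2*o²
(u(Y) + 21)*316 = (2*(-8)² + 21)*316 = (2*64 + 21)*316 = (128 + 21)*316 = 149*316 = 47084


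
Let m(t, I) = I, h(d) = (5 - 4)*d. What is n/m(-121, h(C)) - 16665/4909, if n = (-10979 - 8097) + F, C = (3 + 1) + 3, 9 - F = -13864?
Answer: -25658182/34363 ≈ -746.68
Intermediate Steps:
F = 13873 (F = 9 - 1*(-13864) = 9 + 13864 = 13873)
C = 7 (C = 4 + 3 = 7)
h(d) = d (h(d) = 1*d = d)
n = -5203 (n = (-10979 - 8097) + 13873 = -19076 + 13873 = -5203)
n/m(-121, h(C)) - 16665/4909 = -5203/7 - 16665/4909 = -25658182/34363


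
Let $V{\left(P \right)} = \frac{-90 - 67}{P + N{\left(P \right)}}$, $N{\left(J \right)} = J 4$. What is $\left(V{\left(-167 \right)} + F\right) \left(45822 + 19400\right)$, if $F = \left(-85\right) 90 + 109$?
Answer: $- \frac{410675410316}{835} \approx -4.9183 \cdot 10^{8}$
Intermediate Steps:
$F = -7541$ ($F = -7650 + 109 = -7541$)
$N{\left(J \right)} = 4 J$
$V{\left(P \right)} = - \frac{157}{5 P}$ ($V{\left(P \right)} = \frac{-90 - 67}{P + 4 P} = - \frac{157}{5 P}$)
$\left(V{\left(-167 \right)} + F\right) \left(45822 + 19400\right) = \left(- \frac{157}{5 \left(-167\right)} - 7541\right) \left(45822 + 19400\right) = \left(\left(- \frac{157}{5}\right) \left(- \frac{1}{167}\right) - 7541\right) 65222 = \left(\frac{157}{835} - 7541\right) 65222 = \left(- \frac{6296578}{835}\right) 65222 = - \frac{410675410316}{835}$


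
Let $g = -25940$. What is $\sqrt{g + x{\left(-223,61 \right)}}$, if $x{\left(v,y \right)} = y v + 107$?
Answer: $2 i \sqrt{9859} \approx 198.58 i$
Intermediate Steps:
$x{\left(v,y \right)} = 107 + v y$ ($x{\left(v,y \right)} = v y + 107 = 107 + v y$)
$\sqrt{g + x{\left(-223,61 \right)}} = \sqrt{-25940 + \left(107 - 13603\right)} = \sqrt{-25940 - 13496} = \sqrt{-39436} = 2 i \sqrt{9859}$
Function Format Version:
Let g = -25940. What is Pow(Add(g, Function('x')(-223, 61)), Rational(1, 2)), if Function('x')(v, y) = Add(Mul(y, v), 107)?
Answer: Mul(2, I, Pow(9859, Rational(1, 2))) ≈ Mul(198.58, I)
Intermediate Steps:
Function('x')(v, y) = Add(107, Mul(v, y)) (Function('x')(v, y) = Add(Mul(v, y), 107) = Add(107, Mul(v, y)))
Pow(Add(g, Function('x')(-223, 61)), Rational(1, 2)) = Pow(Add(-25940, Add(107, Mul(-223, 61))), Rational(1, 2)) = Pow(Add(-25940, Add(107, -13603)), Rational(1, 2)) = Pow(Add(-25940, -13496), Rational(1, 2)) = Pow(-39436, Rational(1, 2)) = Mul(2, I, Pow(9859, Rational(1, 2)))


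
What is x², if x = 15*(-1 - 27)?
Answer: 176400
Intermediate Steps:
x = -420 (x = 15*(-28) = -420)
x² = (-420)² = 176400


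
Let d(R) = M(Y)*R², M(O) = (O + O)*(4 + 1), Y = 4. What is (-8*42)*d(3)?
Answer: -120960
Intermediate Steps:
M(O) = 10*O (M(O) = (2*O)*5 = 10*O)
d(R) = 40*R² (d(R) = (10*4)*R² = 40*R²)
(-8*42)*d(3) = (-8*42)*(40*3²) = -13440*9 = -336*360 = -120960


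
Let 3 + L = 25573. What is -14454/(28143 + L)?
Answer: -1314/4883 ≈ -0.26910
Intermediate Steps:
L = 25570 (L = -3 + 25573 = 25570)
-14454/(28143 + L) = -14454/(28143 + 25570) = -14454/53713 = -14454*1/53713 = -1314/4883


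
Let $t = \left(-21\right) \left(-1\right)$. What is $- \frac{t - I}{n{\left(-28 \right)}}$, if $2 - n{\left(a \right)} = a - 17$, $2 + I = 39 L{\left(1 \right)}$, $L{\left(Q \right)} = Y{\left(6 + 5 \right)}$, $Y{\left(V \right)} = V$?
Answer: $\frac{406}{47} \approx 8.6383$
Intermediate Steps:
$L{\left(Q \right)} = 11$ ($L{\left(Q \right)} = 6 + 5 = 11$)
$I = 427$ ($I = -2 + 39 \cdot 11 = -2 + 429 = 427$)
$n{\left(a \right)} = 19 - a$ ($n{\left(a \right)} = 2 - \left(a - 17\right) = 2 - \left(-17 + a\right) = 19 - a$)
$t = 21$
$- \frac{t - I}{n{\left(-28 \right)}} = - \frac{21 - 427}{19 - -28} = - \frac{21 - 427}{19 + 28} = - \frac{-406}{47} = \left(-1\right) \left(- \frac{406}{47}\right) = \frac{406}{47}$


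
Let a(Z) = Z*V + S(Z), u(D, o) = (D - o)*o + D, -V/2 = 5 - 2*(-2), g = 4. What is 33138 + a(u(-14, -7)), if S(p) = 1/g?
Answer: 130033/4 ≈ 32508.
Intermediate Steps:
S(p) = ¼ (S(p) = 1/4 = ¼)
V = -18 (V = -2*(5 - 2*(-2)) = -2*(5 + 4) = -2*9 = -18)
u(D, o) = D + o*(D - o) (u(D, o) = o*(D - o) + D = D + o*(D - o))
a(Z) = ¼ - 18*Z (a(Z) = Z*(-18) + ¼ = -18*Z + ¼ = ¼ - 18*Z)
33138 + a(u(-14, -7)) = 33138 + (¼ - 18*(-14 - 1*(-7)² - 14*(-7))) = 33138 + (¼ - 18*(-14 - 1*49 + 98)) = 33138 + (¼ - 18*(-14 - 49 + 98)) = 33138 + (¼ - 18*35) = 33138 + (¼ - 630) = 33138 - 2519/4 = 130033/4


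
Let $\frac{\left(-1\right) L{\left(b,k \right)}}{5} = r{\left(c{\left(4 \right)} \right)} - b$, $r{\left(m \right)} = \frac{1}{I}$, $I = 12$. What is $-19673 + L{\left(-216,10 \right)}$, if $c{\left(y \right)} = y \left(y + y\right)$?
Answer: $- \frac{249041}{12} \approx -20753.0$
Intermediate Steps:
$c{\left(y \right)} = 2 y^{2}$ ($c{\left(y \right)} = y 2 y = 2 y^{2}$)
$r{\left(m \right)} = \frac{1}{12}$
$L{\left(b,k \right)} = - \frac{5}{12} + 5 b$ ($L{\left(b,k \right)} = - 5 \left(\frac{1}{12} - b\right) = - \frac{5}{12} + 5 b$)
$-19673 + L{\left(-216,10 \right)} = -19673 + \left(- \frac{5}{12} + 5 \left(-216\right)\right) = -19673 - \frac{12965}{12} = - \frac{249041}{12}$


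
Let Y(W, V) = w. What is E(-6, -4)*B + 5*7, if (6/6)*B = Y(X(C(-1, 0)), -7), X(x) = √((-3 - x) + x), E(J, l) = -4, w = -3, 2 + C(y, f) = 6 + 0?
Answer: 47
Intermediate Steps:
C(y, f) = 4 (C(y, f) = -2 + (6 + 0) = -2 + 6 = 4)
X(x) = I*√3 (X(x) = √(-3) = I*√3)
Y(W, V) = -3
B = -3
E(-6, -4)*B + 5*7 = -4*(-3) + 5*7 = 12 + 35 = 47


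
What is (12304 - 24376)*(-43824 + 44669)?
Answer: -10200840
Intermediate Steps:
(12304 - 24376)*(-43824 + 44669) = -12072*845 = -10200840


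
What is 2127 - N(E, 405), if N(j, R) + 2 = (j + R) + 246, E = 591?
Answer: 887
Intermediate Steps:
N(j, R) = 244 + R + j (N(j, R) = -2 + ((j + R) + 246) = -2 + ((R + j) + 246) = -2 + (246 + R + j) = 244 + R + j)
2127 - N(E, 405) = 2127 - (244 + 405 + 591) = 2127 - 1*1240 = 2127 - 1240 = 887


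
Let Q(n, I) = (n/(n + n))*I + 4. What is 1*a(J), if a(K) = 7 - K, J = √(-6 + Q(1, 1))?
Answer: 7 - I*√6/2 ≈ 7.0 - 1.2247*I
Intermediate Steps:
Q(n, I) = 4 + I/2 (Q(n, I) = (n/((2*n)))*I + 4 = ((1/(2*n))*n)*I + 4 = I/2 + 4 = 4 + I/2)
J = I*√6/2 (J = √(-6 + (4 + (½)*1)) = √(-6 + (4 + ½)) = √(-6 + 9/2) = √(-3/2) = I*√6/2 ≈ 1.2247*I)
1*a(J) = 1*(7 - I*√6/2) = 7 - I*√6/2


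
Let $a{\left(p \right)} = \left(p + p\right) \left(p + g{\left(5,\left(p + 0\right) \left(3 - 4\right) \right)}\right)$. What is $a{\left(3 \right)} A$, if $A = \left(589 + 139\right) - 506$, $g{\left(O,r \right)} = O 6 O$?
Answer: $203796$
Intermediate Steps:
$g{\left(O,r \right)} = 6 O^{2}$ ($g{\left(O,r \right)} = 6 O O = 6 O^{2}$)
$a{\left(p \right)} = 2 p \left(150 + p\right)$ ($a{\left(p \right)} = \left(p + p\right) \left(p + 6 \cdot 5^{2}\right) = 2 p \left(p + 6 \cdot 25\right) = 2 p \left(p + 150\right) = 2 p \left(150 + p\right)$)
$A = 222$ ($A = 728 - 506 = 222$)
$a{\left(3 \right)} A = 2 \cdot 3 \left(150 + 3\right) 222 = 2 \cdot 3 \cdot 153 \cdot 222 = 918 \cdot 222 = 203796$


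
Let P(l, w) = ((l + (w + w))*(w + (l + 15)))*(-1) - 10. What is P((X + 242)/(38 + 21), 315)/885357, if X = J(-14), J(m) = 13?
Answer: -738242935/3081927717 ≈ -0.23954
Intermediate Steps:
X = 13
P(l, w) = -10 - (l + 2*w)*(15 + l + w) (P(l, w) = ((l + 2*w)*(w + (15 + l)))*(-1) - 10 = ((l + 2*w)*(15 + l + w))*(-1) - 10 = -(l + 2*w)*(15 + l + w) - 10 = -10 - (l + 2*w)*(15 + l + w))
P((X + 242)/(38 + 21), 315)/885357 = (-10 - ((13 + 242)/(38 + 21))² - 30*315 - 15*(13 + 242)/(38 + 21) - 2*315² - 3*(13 + 242)/(38 + 21)*315)/885357 = (-10 - (255/59)² - 9450 - 3825/59 - 2*99225 - 3*255/59*315)*(1/885357) = (-10 - (255*(1/59))² - 9450 - 3825/59 - 198450 - 3*255*(1/59)*315)*(1/885357) = (-10 - (255/59)² - 9450 - 15*255/59 - 198450 - 3*255/59*315)*(1/885357) = (-10 - 1*65025/3481 - 9450 - 3825/59 - 198450 - 240975/59)*(1/885357) = (-10 - 65025/3481 - 9450 - 3825/59 - 198450 - 240975/59)*(1/885357) = -738242935/3481*1/885357 = -738242935/3081927717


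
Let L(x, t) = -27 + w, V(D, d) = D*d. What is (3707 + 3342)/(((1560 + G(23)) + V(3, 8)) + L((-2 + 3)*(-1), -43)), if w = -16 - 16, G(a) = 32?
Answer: 7049/1557 ≈ 4.5273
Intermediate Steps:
w = -32
L(x, t) = -59 (L(x, t) = -27 - 32 = -59)
(3707 + 3342)/(((1560 + G(23)) + V(3, 8)) + L((-2 + 3)*(-1), -43)) = (3707 + 3342)/(((1560 + 32) + 3*8) - 59) = 7049/((1592 + 24) - 59) = 7049/(1616 - 59) = 7049/1557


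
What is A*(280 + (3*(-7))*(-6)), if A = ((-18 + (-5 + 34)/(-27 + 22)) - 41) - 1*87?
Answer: -308154/5 ≈ -61631.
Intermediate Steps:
A = -759/5 (A = ((-18 + 29/(-5)) - 41) - 87 = ((-18 + 29*(-1/5)) - 41) - 87 = ((-18 - 29/5) - 41) - 87 = (-119/5 - 41) - 87 = -324/5 - 87 = -759/5 ≈ -151.80)
A*(280 + (3*(-7))*(-6)) = -759*(280 + (3*(-7))*(-6))/5 = -759*(280 - 21*(-6))/5 = -759*(280 + 126)/5 = -759/5*406 = -308154/5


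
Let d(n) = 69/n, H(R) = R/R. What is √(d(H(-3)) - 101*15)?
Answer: I*√1446 ≈ 38.026*I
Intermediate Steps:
H(R) = 1
√(d(H(-3)) - 101*15) = √(69/1 - 101*15) = √(69*1 - 1515) = √(69 - 1515) = √(-1446) = I*√1446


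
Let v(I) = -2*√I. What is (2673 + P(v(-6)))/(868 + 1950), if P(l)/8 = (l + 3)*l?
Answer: 2481/2818 - 24*I*√6/1409 ≈ 0.88041 - 0.041723*I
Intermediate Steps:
P(l) = 8*l*(3 + l) (P(l) = 8*((l + 3)*l) = 8*((3 + l)*l) = 8*(l*(3 + l)) = 8*l*(3 + l))
(2673 + P(v(-6)))/(868 + 1950) = (2673 + 8*(-2*I*√6)*(3 - 2*I*√6))/(868 + 1950) = (2673 + 8*(-2*I*√6)*(3 - 2*I*√6))/2818 = (2673 + 8*(-2*I*√6)*(3 - 2*I*√6))*(1/2818) = (2673 - 16*I*√6*(3 - 2*I*√6))*(1/2818) = 2673/2818 - 8*I*√6*(3 - 2*I*√6)/1409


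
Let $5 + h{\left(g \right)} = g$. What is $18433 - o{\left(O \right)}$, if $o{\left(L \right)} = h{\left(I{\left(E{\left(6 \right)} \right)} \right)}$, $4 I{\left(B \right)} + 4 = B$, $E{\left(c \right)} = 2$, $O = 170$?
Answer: $\frac{36877}{2} \approx 18439.0$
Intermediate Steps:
$I{\left(B \right)} = -1 + \frac{B}{4}$
$h{\left(g \right)} = -5 + g$
$o{\left(L \right)} = - \frac{11}{2}$ ($o{\left(L \right)} = -5 + \left(-1 + \frac{1}{4} \cdot 2\right) = -5 + \left(-1 + \frac{1}{2}\right) = -5 - \frac{1}{2} = - \frac{11}{2}$)
$18433 - o{\left(O \right)} = 18433 - - \frac{11}{2} = 18433 + \frac{11}{2} = \frac{36877}{2}$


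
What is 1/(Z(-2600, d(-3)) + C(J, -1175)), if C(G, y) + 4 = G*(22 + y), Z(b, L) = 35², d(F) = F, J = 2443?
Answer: -1/2815558 ≈ -3.5517e-7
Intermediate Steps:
Z(b, L) = 1225
C(G, y) = -4 + G*(22 + y)
1/(Z(-2600, d(-3)) + C(J, -1175)) = 1/(1225 + (-4 + 22*2443 + 2443*(-1175))) = 1/(1225 + (-4 + 53746 - 2870525)) = 1/(1225 - 2816783) = 1/(-2815558) = -1/2815558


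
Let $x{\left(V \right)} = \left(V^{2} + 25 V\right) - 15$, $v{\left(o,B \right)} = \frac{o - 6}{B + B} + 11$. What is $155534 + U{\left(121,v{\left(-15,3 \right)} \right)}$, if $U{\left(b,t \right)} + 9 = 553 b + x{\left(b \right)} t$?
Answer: $\frac{709641}{2} \approx 3.5482 \cdot 10^{5}$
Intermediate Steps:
$v{\left(o,B \right)} = 11 + \frac{-6 + o}{2 B}$ ($v{\left(o,B \right)} = \frac{-6 + o}{2 B} + 11 = 11 + \frac{-6 + o}{2 B}$)
$x{\left(V \right)} = -15 + V^{2} + 25 V$
$U{\left(b,t \right)} = -9 + 553 b + t \left(-15 + b^{2} + 25 b\right)$ ($U{\left(b,t \right)} = -9 + \left(553 b + \left(-15 + b^{2} + 25 b\right) t\right) = -9 + \left(553 b + t \left(-15 + b^{2} + 25 b\right)\right) = -9 + 553 b + t \left(-15 + b^{2} + 25 b\right)$)
$155534 + U{\left(121,v{\left(-15,3 \right)} \right)} = 155534 + \left(-9 + 553 \cdot 121 + \frac{-6 - 15 + 22 \cdot 3}{2 \cdot 3} \left(-15 + 121^{2} + 25 \cdot 121\right)\right) = 155534 + \left(-9 + 66913 + \frac{1}{2} \cdot \frac{1}{3} \left(-6 - 15 + 66\right) \left(-15 + 14641 + 3025\right)\right) = 155534 + \left(-9 + 66913 + \frac{1}{2} \cdot \frac{1}{3} \cdot 45 \cdot 17651\right) = 155534 + \left(-9 + 66913 + \frac{15}{2} \cdot 17651\right) = 155534 + \left(-9 + 66913 + \frac{264765}{2}\right) = 155534 + \frac{398573}{2} = \frac{709641}{2}$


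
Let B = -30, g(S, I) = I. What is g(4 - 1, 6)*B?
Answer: -180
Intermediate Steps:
g(4 - 1, 6)*B = 6*(-30) = -180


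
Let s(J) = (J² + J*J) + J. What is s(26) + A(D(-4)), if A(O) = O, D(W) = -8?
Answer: 1370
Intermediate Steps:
s(J) = J + 2*J² (s(J) = (J² + J²) + J = 2*J² + J = J + 2*J²)
s(26) + A(D(-4)) = 26*(1 + 2*26) - 8 = 26*(1 + 52) - 8 = 26*53 - 8 = 1378 - 8 = 1370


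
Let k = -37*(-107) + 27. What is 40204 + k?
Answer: 44190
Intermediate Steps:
k = 3986 (k = 3959 + 27 = 3986)
40204 + k = 40204 + 3986 = 44190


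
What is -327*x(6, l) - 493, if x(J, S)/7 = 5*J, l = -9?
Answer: -69163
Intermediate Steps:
x(J, S) = 35*J (x(J, S) = 7*(5*J) = 35*J)
-327*x(6, l) - 493 = -11445*6 - 493 = -327*210 - 493 = -68670 - 493 = -69163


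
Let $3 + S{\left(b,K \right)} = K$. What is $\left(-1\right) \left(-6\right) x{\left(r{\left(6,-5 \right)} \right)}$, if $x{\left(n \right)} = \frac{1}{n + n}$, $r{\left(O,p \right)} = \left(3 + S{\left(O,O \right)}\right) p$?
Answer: $- \frac{1}{10} \approx -0.1$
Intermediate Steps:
$S{\left(b,K \right)} = -3 + K$
$r{\left(O,p \right)} = O p$ ($r{\left(O,p \right)} = \left(3 + \left(-3 + O\right)\right) p = O p$)
$x{\left(n \right)} = \frac{1}{2 n}$
$\left(-1\right) \left(-6\right) x{\left(r{\left(6,-5 \right)} \right)} = \left(-1\right) \left(-6\right) \frac{1}{2 \cdot 6 \left(-5\right)} = 6 \frac{1}{2 \left(-30\right)} = 6 \cdot \frac{1}{2} \left(- \frac{1}{30}\right) = 6 \left(- \frac{1}{60}\right) = - \frac{1}{10}$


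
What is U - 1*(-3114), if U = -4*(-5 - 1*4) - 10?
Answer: 3140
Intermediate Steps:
U = 26 (U = -4*(-5 - 4) - 10 = -4*(-9) - 10 = 36 - 10 = 26)
U - 1*(-3114) = 26 - 1*(-3114) = 26 + 3114 = 3140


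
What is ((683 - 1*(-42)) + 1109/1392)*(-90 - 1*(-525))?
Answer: 5051545/16 ≈ 3.1572e+5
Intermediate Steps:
((683 - 1*(-42)) + 1109/1392)*(-90 - 1*(-525)) = ((683 + 42) + 1109*(1/1392))*(-90 + 525) = (725 + 1109/1392)*435 = (1010309/1392)*435 = 5051545/16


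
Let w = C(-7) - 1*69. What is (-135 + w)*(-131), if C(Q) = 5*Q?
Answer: 31309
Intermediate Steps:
w = -104 (w = 5*(-7) - 1*69 = -35 - 69 = -104)
(-135 + w)*(-131) = (-135 - 104)*(-131) = -239*(-131) = 31309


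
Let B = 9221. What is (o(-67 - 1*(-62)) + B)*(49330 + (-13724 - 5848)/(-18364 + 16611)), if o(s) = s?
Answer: 797138491392/1753 ≈ 4.5473e+8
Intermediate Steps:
(o(-67 - 1*(-62)) + B)*(49330 + (-13724 - 5848)/(-18364 + 16611)) = ((-67 - 1*(-62)) + 9221)*(49330 + (-13724 - 5848)/(-18364 + 16611)) = ((-67 + 62) + 9221)*(49330 - 19572/(-1753)) = (-5 + 9221)*(49330 - 19572*(-1/1753)) = 9216*(49330 + 19572/1753) = 9216*(86495062/1753) = 797138491392/1753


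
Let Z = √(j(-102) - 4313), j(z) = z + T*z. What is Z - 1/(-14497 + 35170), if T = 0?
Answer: -1/20673 + I*√4415 ≈ -4.8372e-5 + 66.445*I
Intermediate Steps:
j(z) = z (j(z) = z + 0*z = z + 0 = z)
Z = I*√4415 (Z = √(-102 - 4313) = √(-4415) = I*√4415 ≈ 66.445*I)
Z - 1/(-14497 + 35170) = I*√4415 - 1/(-14497 + 35170) = I*√4415 - 1/20673 = -1/20673 + I*√4415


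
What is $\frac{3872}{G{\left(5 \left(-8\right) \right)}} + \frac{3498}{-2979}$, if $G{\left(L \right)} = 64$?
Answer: $\frac{117821}{1986} \approx 59.326$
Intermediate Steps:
$\frac{3872}{G{\left(5 \left(-8\right) \right)}} + \frac{3498}{-2979} = \frac{3872}{64} + \frac{3498}{-2979} = 3872 \cdot \frac{1}{64} + 3498 \left(- \frac{1}{2979}\right) = \frac{121}{2} - \frac{1166}{993} = \frac{117821}{1986}$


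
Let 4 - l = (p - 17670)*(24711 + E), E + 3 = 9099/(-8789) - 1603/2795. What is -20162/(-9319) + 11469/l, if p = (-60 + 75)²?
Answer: 42694360800289315033/19733352586280640464 ≈ 2.1636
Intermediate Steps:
E = -113216237/24565255 (E = -3 + (9099/(-8789) - 1603/2795) = -3 + (9099*(-1/8789) - 1603*1/2795) = -3 + (-9099/8789 - 1603/2795) = -3 - 39520472/24565255 = -113216237/24565255 ≈ -4.6088)
p = 225 (p = 15² = 225)
l = 2117539713089456/4913051 (l = 4 - (225 - 17670)*(24711 - 113216237/24565255) = 4 - (-17445)*606918800068/24565255 = 4 - 1*(-2117539693437252/4913051) = 4 + 2117539693437252/4913051 = 2117539713089456/4913051 ≈ 4.3100e+8)
-20162/(-9319) + 11469/l = -20162/(-9319) + 11469/(2117539713089456/4913051) = -20162*(-1/9319) + 11469*(4913051/2117539713089456) = 20162/9319 + 56347781919/2117539713089456 = 42694360800289315033/19733352586280640464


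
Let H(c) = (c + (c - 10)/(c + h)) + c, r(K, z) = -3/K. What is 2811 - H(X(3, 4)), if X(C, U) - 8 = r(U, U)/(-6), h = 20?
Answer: 167689/60 ≈ 2794.8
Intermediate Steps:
X(C, U) = 8 + 1/(2*U) (X(C, U) = 8 - 3/U/(-6) = 8 - 3/U*(-⅙) = 8 + 1/(2*U))
H(c) = 2*c + (-10 + c)/(20 + c) (H(c) = (c + (c - 10)/(c + 20)) + c = (c + (-10 + c)/(20 + c)) + c = 2*c + (-10 + c)/(20 + c))
2811 - H(X(3, 4)) = 2811 - (-10 + 2*(8 + (½)/4)² + 41*(8 + (½)/4))/(20 + (8 + (½)/4)) = 2811 - (-10 + 2*(8 + (½)*(¼))² + 41*(8 + (½)*(¼)))/(20 + (8 + (½)*(¼))) = 2811 - (-10 + 2*(8 + ⅛)² + 41*(8 + ⅛))/(20 + (8 + ⅛)) = 2811 - (-10 + 2*(65/8)² + 41*(65/8))/(20 + 65/8) = 2811 - (-10 + 2*(4225/64) + 2665/8)/225/8 = 2811 - 8*(-10 + 4225/32 + 2665/8)/225 = 2811 - 8*14565/(225*32) = 2811 - 1*971/60 = 2811 - 971/60 = 167689/60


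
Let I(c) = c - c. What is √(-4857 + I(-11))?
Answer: I*√4857 ≈ 69.692*I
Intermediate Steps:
I(c) = 0
√(-4857 + I(-11)) = √(-4857 + 0) = √(-4857) = I*√4857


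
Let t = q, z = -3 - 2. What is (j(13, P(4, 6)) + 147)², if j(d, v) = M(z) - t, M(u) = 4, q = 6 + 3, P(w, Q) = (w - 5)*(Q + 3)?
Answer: 20164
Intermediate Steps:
z = -5
P(w, Q) = (-5 + w)*(3 + Q)
q = 9
t = 9
j(d, v) = -5 (j(d, v) = 4 - 1*9 = 4 - 9 = -5)
(j(13, P(4, 6)) + 147)² = (-5 + 147)² = 142² = 20164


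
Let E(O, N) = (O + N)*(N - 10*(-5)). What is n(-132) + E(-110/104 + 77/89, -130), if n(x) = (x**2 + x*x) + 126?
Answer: 52515538/1157 ≈ 45389.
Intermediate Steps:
n(x) = 126 + 2*x**2 (n(x) = (x**2 + x**2) + 126 = 2*x**2 + 126 = 126 + 2*x**2)
E(O, N) = (50 + N)*(N + O) (E(O, N) = (N + O)*(N + 50) = (N + O)*(50 + N) = (50 + N)*(N + O))
n(-132) + E(-110/104 + 77/89, -130) = (126 + 2*(-132)**2) + ((-130)**2 + 50*(-130) + 50*(-110/104 + 77/89) - 130*(-110/104 + 77/89)) = (126 + 2*17424) + (16900 - 6500 + 50*(-110*1/104 + 77*(1/89)) - 130*(-110*1/104 + 77*(1/89))) = (126 + 34848) + (16900 - 6500 + 50*(-55/52 + 77/89) - 130*(-55/52 + 77/89)) = 34974 + (16900 - 6500 + 50*(-891/4628) - 130*(-891/4628)) = 34974 + (16900 - 6500 - 22275/2314 + 4455/178) = 34974 + 12050620/1157 = 52515538/1157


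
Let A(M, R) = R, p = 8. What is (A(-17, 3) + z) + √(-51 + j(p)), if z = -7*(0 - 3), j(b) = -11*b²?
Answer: 24 + I*√755 ≈ 24.0 + 27.477*I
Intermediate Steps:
z = 21 (z = -7*(-3) = 21)
(A(-17, 3) + z) + √(-51 + j(p)) = (3 + 21) + √(-51 - 11*8²) = 24 + √(-51 - 11*64) = 24 + √(-51 - 704) = 24 + √(-755) = 24 + I*√755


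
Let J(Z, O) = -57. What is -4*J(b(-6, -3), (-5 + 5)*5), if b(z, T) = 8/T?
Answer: 228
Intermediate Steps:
-4*J(b(-6, -3), (-5 + 5)*5) = -4*(-57) = 228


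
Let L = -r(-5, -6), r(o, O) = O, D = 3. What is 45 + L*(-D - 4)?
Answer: 3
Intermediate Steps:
L = 6 (L = -1*(-6) = 6)
45 + L*(-D - 4) = 45 + 6*(-1*3 - 4) = 45 + 6*(-3 - 4) = 45 + 6*(-7) = 45 - 42 = 3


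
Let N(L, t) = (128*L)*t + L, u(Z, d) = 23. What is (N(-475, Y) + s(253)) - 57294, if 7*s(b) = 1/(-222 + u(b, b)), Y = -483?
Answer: 40826922982/1393 ≈ 2.9309e+7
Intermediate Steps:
s(b) = -1/1393 (s(b) = 1/(7*(-222 + 23)) = (1/7)/(-199) = (1/7)*(-1/199) = -1/1393)
N(L, t) = L + 128*L*t (N(L, t) = 128*L*t + L = L + 128*L*t)
(N(-475, Y) + s(253)) - 57294 = (-475*(1 + 128*(-483)) - 1/1393) - 57294 = (-475*(1 - 61824) - 1/1393) - 57294 = (-475*(-61823) - 1/1393) - 57294 = (29365925 - 1/1393) - 57294 = 40906733524/1393 - 57294 = 40826922982/1393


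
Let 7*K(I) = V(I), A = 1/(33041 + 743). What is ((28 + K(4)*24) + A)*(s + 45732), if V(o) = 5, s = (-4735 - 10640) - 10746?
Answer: 209362152861/236488 ≈ 8.8530e+5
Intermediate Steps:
s = -26121 (s = -15375 - 10746 = -26121)
A = 1/33784 ≈ 2.9600e-5
K(I) = 5/7 (K(I) = (⅐)*5 = 5/7)
((28 + K(4)*24) + A)*(s + 45732) = ((28 + (5/7)*24) + 1/33784)*(-26121 + 45732) = ((28 + 120/7) + 1/33784)*19611 = (316/7 + 1/33784)*19611 = (10675751/236488)*19611 = 209362152861/236488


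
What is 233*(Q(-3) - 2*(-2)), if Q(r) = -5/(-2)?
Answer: 3029/2 ≈ 1514.5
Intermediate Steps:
Q(r) = 5/2 (Q(r) = -5*(-½) = 5/2)
233*(Q(-3) - 2*(-2)) = 233*(5/2 - 2*(-2)) = 233*(5/2 + 4) = 233*(13/2) = 3029/2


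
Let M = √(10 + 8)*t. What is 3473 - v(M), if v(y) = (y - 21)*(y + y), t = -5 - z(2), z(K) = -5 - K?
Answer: 3329 + 252*√2 ≈ 3685.4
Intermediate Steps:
t = 2 (t = -5 - (-5 - 1*2) = -5 - (-5 - 2) = -5 - 1*(-7) = -5 + 7 = 2)
M = 6*√2 (M = √(10 + 8)*2 = √18*2 = (3*√2)*2 = 6*√2 ≈ 8.4853)
v(y) = 2*y*(-21 + y) (v(y) = (-21 + y)*(2*y) = 2*y*(-21 + y))
3473 - v(M) = 3473 - 2*6*√2*(-21 + 6*√2) = 3473 - 12*√2*(-21 + 6*√2)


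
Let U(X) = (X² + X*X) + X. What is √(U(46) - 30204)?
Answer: I*√25926 ≈ 161.02*I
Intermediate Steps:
U(X) = X + 2*X² (U(X) = (X² + X²) + X = 2*X² + X = X + 2*X²)
√(U(46) - 30204) = √(46*(1 + 2*46) - 30204) = √(46*(1 + 92) - 30204) = √(46*93 - 30204) = √(4278 - 30204) = √(-25926) = I*√25926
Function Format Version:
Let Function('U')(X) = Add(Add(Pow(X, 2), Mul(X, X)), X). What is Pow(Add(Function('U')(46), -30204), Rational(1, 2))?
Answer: Mul(I, Pow(25926, Rational(1, 2))) ≈ Mul(161.02, I)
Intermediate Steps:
Function('U')(X) = Add(X, Mul(2, Pow(X, 2))) (Function('U')(X) = Add(Add(Pow(X, 2), Pow(X, 2)), X) = Add(Mul(2, Pow(X, 2)), X) = Add(X, Mul(2, Pow(X, 2))))
Pow(Add(Function('U')(46), -30204), Rational(1, 2)) = Pow(Add(Mul(46, Add(1, Mul(2, 46))), -30204), Rational(1, 2)) = Pow(Add(Mul(46, Add(1, 92)), -30204), Rational(1, 2)) = Pow(Add(Mul(46, 93), -30204), Rational(1, 2)) = Pow(Add(4278, -30204), Rational(1, 2)) = Pow(-25926, Rational(1, 2)) = Mul(I, Pow(25926, Rational(1, 2)))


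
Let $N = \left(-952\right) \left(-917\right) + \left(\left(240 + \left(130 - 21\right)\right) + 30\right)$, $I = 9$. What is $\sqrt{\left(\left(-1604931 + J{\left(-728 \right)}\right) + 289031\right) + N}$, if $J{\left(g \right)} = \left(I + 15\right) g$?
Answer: $i \sqrt{460009} \approx 678.24 i$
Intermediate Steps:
$J{\left(g \right)} = 24 g$ ($J{\left(g \right)} = \left(9 + 15\right) g = 24 g$)
$N = 873363$ ($N = 872984 + \left(\left(240 + \left(130 - 21\right)\right) + 30\right) = 872984 + \left(\left(240 + 109\right) + 30\right) = 872984 + \left(349 + 30\right) = 872984 + 379 = 873363$)
$\sqrt{\left(\left(-1604931 + J{\left(-728 \right)}\right) + 289031\right) + N} = \sqrt{\left(\left(-1604931 + 24 \left(-728\right)\right) + 289031\right) + 873363} = \sqrt{\left(\left(-1604931 - 17472\right) + 289031\right) + 873363} = \sqrt{\left(-1622403 + 289031\right) + 873363} = \sqrt{-1333372 + 873363} = \sqrt{-460009} = i \sqrt{460009}$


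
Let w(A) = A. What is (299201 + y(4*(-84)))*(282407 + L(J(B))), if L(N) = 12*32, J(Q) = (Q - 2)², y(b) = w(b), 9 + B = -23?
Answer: 84516332215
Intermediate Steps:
B = -32 (B = -9 - 23 = -32)
y(b) = b
J(Q) = (-2 + Q)²
L(N) = 384
(299201 + y(4*(-84)))*(282407 + L(J(B))) = (299201 + 4*(-84))*(282407 + 384) = (299201 - 336)*282791 = 298865*282791 = 84516332215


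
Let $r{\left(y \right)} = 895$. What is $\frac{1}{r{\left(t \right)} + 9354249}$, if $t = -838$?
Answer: $\frac{1}{9355144} \approx 1.0689 \cdot 10^{-7}$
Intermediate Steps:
$\frac{1}{r{\left(t \right)} + 9354249} = \frac{1}{895 + 9354249} = \frac{1}{9355144}$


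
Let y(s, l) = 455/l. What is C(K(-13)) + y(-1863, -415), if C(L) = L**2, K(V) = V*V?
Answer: 2370472/83 ≈ 28560.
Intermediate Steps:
K(V) = V**2
C(K(-13)) + y(-1863, -415) = ((-13)**2)**2 + 455/(-415) = 169**2 + 455*(-1/415) = 28561 - 91/83 = 2370472/83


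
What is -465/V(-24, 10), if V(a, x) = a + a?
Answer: 155/16 ≈ 9.6875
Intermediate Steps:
V(a, x) = 2*a
-465/V(-24, 10) = -465/(2*(-24)) = -465/(-48) = -465*(-1/48) = 155/16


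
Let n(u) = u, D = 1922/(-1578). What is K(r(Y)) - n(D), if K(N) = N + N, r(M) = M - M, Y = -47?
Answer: 961/789 ≈ 1.2180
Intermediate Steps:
D = -961/789 (D = 1922*(-1/1578) = -961/789 ≈ -1.2180)
r(M) = 0
K(N) = 2*N
K(r(Y)) - n(D) = 2*0 - 1*(-961/789) = 0 + 961/789 = 961/789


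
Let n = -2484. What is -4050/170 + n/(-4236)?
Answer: -139446/6001 ≈ -23.237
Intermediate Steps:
-4050/170 + n/(-4236) = -4050/170 - 2484/(-4236) = -4050*1/170 - 2484*(-1/4236) = -405/17 + 207/353 = -139446/6001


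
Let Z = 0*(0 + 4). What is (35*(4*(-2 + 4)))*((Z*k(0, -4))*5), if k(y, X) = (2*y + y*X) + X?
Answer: 0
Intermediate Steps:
Z = 0 (Z = 0*4 = 0)
k(y, X) = X + 2*y + X*y (k(y, X) = (2*y + X*y) + X = X + 2*y + X*y)
(35*(4*(-2 + 4)))*((Z*k(0, -4))*5) = (35*(4*(-2 + 4)))*((0*(-4 + 2*0 - 4*0))*5) = (35*(4*2))*((0*(-4 + 0 + 0))*5) = (35*8)*((0*(-4))*5) = 280*(0*5) = 280*0 = 0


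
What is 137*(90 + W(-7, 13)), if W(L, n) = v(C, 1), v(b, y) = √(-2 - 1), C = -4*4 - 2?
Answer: 12330 + 137*I*√3 ≈ 12330.0 + 237.29*I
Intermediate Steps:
C = -18 (C = -16 - 2 = -18)
v(b, y) = I*√3 (v(b, y) = √(-3) = I*√3)
W(L, n) = I*√3
137*(90 + W(-7, 13)) = 137*(90 + I*√3) = 12330 + 137*I*√3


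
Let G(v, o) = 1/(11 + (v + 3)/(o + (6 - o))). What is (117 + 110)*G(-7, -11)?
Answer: 681/31 ≈ 21.968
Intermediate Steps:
G(v, o) = 1/(23/2 + v/6) (G(v, o) = 1/(11 + (3 + v)/6) = 1/(11 + (3 + v)*(⅙)) = 1/(11 + (½ + v/6)) = 1/(23/2 + v/6))
(117 + 110)*G(-7, -11) = (117 + 110)*(6/(69 - 7)) = 227*(6/62) = 227*(6*(1/62)) = 227*(3/31) = 681/31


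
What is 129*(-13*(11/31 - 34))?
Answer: 1749111/31 ≈ 56423.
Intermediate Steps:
129*(-13*(11/31 - 34)) = 129*(-13*(-1043/31)) = 129*(13559/31) = 1749111/31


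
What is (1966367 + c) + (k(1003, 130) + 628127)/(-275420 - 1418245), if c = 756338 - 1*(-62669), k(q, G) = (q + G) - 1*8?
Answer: 4717489826458/1693665 ≈ 2.7854e+6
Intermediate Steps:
k(q, G) = -8 + G + q (k(q, G) = (G + q) - 8 = -8 + G + q)
c = 819007 (c = 756338 + 62669 = 819007)
(1966367 + c) + (k(1003, 130) + 628127)/(-275420 - 1418245) = (1966367 + 819007) + ((-8 + 130 + 1003) + 628127)/(-275420 - 1418245) = 2785374 + (1125 + 628127)/(-1693665) = 2785374 + 629252*(-1/1693665) = 2785374 - 629252/1693665 = 4717489826458/1693665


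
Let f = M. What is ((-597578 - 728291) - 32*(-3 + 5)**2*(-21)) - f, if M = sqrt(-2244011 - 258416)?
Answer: -1323181 - I*sqrt(2502427) ≈ -1.3232e+6 - 1581.9*I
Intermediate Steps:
M = I*sqrt(2502427) (M = sqrt(-2502427) = I*sqrt(2502427) ≈ 1581.9*I)
f = I*sqrt(2502427) ≈ 1581.9*I
((-597578 - 728291) - 32*(-3 + 5)**2*(-21)) - f = ((-597578 - 728291) - 32*(-3 + 5)**2*(-21)) - I*sqrt(2502427) = (-1325869 - 32*2**2*(-21)) - I*sqrt(2502427) = (-1325869 - 32*4*(-21)) - I*sqrt(2502427) = (-1325869 - 128*(-21)) - I*sqrt(2502427) = (-1325869 - 1*(-2688)) - I*sqrt(2502427) = (-1325869 + 2688) - I*sqrt(2502427) = -1323181 - I*sqrt(2502427)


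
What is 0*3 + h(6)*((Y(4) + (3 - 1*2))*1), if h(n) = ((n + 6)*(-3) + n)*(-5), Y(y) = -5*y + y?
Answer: -2250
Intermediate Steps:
Y(y) = -4*y
h(n) = 90 + 10*n (h(n) = ((6 + n)*(-3) + n)*(-5) = ((-18 - 3*n) + n)*(-5) = (-18 - 2*n)*(-5) = 90 + 10*n)
0*3 + h(6)*((Y(4) + (3 - 1*2))*1) = 0*3 + (90 + 10*6)*((-4*4 + (3 - 1*2))*1) = 0 + (90 + 60)*((-16 + (3 - 2))*1) = 0 + 150*((-16 + 1)*1) = 0 + 150*(-15*1) = 0 + 150*(-15) = 0 - 2250 = -2250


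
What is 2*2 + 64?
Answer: 68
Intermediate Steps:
2*2 + 64 = 4 + 64 = 68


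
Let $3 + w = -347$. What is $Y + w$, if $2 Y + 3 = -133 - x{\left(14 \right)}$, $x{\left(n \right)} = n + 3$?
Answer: $- \frac{853}{2} \approx -426.5$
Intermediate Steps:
$x{\left(n \right)} = 3 + n$
$w = -350$ ($w = -3 - 347 = -350$)
$Y = - \frac{153}{2}$ ($Y = - \frac{3}{2} + \frac{-133 - \left(3 + 14\right)}{2} = - \frac{3}{2} + \frac{-133 - 17}{2} = - \frac{3}{2} + \frac{1}{2} \left(-150\right) = - \frac{3}{2} - 75 = - \frac{153}{2} \approx -76.5$)
$Y + w = - \frac{153}{2} - 350 = - \frac{853}{2}$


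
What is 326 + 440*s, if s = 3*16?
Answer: 21446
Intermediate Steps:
s = 48
326 + 440*s = 326 + 440*48 = 326 + 21120 = 21446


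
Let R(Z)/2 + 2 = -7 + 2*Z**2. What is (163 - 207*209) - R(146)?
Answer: -128346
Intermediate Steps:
R(Z) = -18 + 4*Z**2 (R(Z) = -4 + 2*(-7 + 2*Z**2) = -4 + (-14 + 4*Z**2) = -18 + 4*Z**2)
(163 - 207*209) - R(146) = (163 - 207*209) - (-18 + 4*146**2) = (163 - 43263) - (-18 + 4*21316) = -43100 - (-18 + 85264) = -43100 - 1*85246 = -43100 - 85246 = -128346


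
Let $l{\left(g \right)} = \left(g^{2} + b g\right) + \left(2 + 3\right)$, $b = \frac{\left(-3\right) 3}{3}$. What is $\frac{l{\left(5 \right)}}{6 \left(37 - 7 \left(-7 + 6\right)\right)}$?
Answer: $\frac{5}{88} \approx 0.056818$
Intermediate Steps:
$b = -3$ ($b = \left(-9\right) \frac{1}{3} = -3$)
$l{\left(g \right)} = 5 + g^{2} - 3 g$ ($l{\left(g \right)} = \left(g^{2} - 3 g\right) + \left(2 + 3\right) = \left(g^{2} - 3 g\right) + 5 = 5 + g^{2} - 3 g$)
$\frac{l{\left(5 \right)}}{6 \left(37 - 7 \left(-7 + 6\right)\right)} = \frac{5 + 5^{2} - 15}{6 \left(37 - 7 \left(-7 + 6\right)\right)} = \frac{5 + 25 - 15}{6 \left(37 - 7 \left(-1\right)\right)} = \frac{1}{6 \left(37 - -7\right)} 15 = \frac{1}{6 \left(37 + 7\right)} 15 = \frac{1}{6 \cdot 44} \cdot 15 = \frac{1}{264} \cdot 15 = \frac{5}{88}$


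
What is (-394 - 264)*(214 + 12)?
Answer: -148708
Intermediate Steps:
(-394 - 264)*(214 + 12) = -658*226 = -148708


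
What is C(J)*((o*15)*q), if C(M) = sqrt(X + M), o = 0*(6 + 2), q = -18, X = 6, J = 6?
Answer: 0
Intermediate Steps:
o = 0 (o = 0*8 = 0)
C(M) = sqrt(6 + M)
C(J)*((o*15)*q) = sqrt(6 + 6)*((0*15)*(-18)) = sqrt(12)*(0*(-18)) = (2*sqrt(3))*0 = 0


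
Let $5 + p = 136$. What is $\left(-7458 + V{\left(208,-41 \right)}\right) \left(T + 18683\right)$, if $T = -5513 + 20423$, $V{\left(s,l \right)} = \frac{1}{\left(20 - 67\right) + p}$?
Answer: $- \frac{3006434329}{12} \approx -2.5054 \cdot 10^{8}$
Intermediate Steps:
$p = 131$ ($p = -5 + 136 = 131$)
$V{\left(s,l \right)} = \frac{1}{84}$ ($V{\left(s,l \right)} = \frac{1}{\left(20 - 67\right) + 131} = \frac{1}{-47 + 131} = \frac{1}{84}$)
$T = 14910$
$\left(-7458 + V{\left(208,-41 \right)}\right) \left(T + 18683\right) = \left(-7458 + \frac{1}{84}\right) \left(14910 + 18683\right) = \left(- \frac{626471}{84}\right) 33593 = - \frac{3006434329}{12}$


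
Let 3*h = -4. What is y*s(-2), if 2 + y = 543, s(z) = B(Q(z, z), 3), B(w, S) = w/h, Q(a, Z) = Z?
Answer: 1623/2 ≈ 811.50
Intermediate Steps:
h = -4/3 (h = (1/3)*(-4) = -4/3 ≈ -1.3333)
B(w, S) = -3*w/4 (B(w, S) = w/(-4/3) = w*(-3/4) = -3*w/4)
s(z) = -3*z/4
y = 541 (y = -2 + 543 = 541)
y*s(-2) = 541*(-3/4*(-2)) = 541*(3/2) = 1623/2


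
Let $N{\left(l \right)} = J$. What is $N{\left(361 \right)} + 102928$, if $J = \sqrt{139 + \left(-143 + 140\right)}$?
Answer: $102928 + 2 \sqrt{34} \approx 1.0294 \cdot 10^{5}$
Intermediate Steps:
$J = 2 \sqrt{34}$ ($J = \sqrt{139 - 3} = \sqrt{136} = 2 \sqrt{34} \approx 11.662$)
$N{\left(l \right)} = 2 \sqrt{34}$
$N{\left(361 \right)} + 102928 = 2 \sqrt{34} + 102928 = 102928 + 2 \sqrt{34}$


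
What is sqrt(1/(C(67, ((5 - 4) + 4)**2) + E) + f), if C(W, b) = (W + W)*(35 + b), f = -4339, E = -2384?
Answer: I*sqrt(34701515562)/2828 ≈ 65.871*I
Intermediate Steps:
C(W, b) = 2*W*(35 + b) (C(W, b) = (2*W)*(35 + b) = 2*W*(35 + b))
sqrt(1/(C(67, ((5 - 4) + 4)**2) + E) + f) = sqrt(1/(2*67*(35 + ((5 - 4) + 4)**2) - 2384) - 4339) = sqrt(1/(2*67*(35 + (1 + 4)**2) - 2384) - 4339) = sqrt(1/(2*67*(35 + 5**2) - 2384) - 4339) = sqrt(1/(2*67*(35 + 25) - 2384) - 4339) = sqrt(1/(2*67*60 - 2384) - 4339) = sqrt(1/(8040 - 2384) - 4339) = sqrt(1/5656 - 4339) = sqrt(-24541383/5656) = I*sqrt(34701515562)/2828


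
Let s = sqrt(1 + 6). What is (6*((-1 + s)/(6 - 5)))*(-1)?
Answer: 6 - 6*sqrt(7) ≈ -9.8745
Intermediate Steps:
s = sqrt(7) ≈ 2.6458
(6*((-1 + s)/(6 - 5)))*(-1) = (6*((-1 + sqrt(7))/(6 - 5)))*(-1) = (6*((-1 + sqrt(7))/1))*(-1) = (6*((-1 + sqrt(7))*1))*(-1) = (6*(-1 + sqrt(7)))*(-1) = (-6 + 6*sqrt(7))*(-1) = 6 - 6*sqrt(7)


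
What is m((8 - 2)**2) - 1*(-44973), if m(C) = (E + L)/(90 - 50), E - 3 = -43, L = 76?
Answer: 449739/10 ≈ 44974.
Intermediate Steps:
E = -40 (E = 3 - 43 = -40)
m(C) = 9/10 (m(C) = (-40 + 76)/(90 - 50) = 36/40 = 36*(1/40) = 9/10)
m((8 - 2)**2) - 1*(-44973) = 9/10 - 1*(-44973) = 9/10 + 44973 = 449739/10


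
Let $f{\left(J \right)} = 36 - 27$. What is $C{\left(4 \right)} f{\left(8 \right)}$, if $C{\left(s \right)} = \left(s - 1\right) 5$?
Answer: $135$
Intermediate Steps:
$f{\left(J \right)} = 9$ ($f{\left(J \right)} = 36 - 27 = 9$)
$C{\left(s \right)} = -5 + 5 s$ ($C{\left(s \right)} = \left(-1 + s\right) 5 = -5 + 5 s$)
$C{\left(4 \right)} f{\left(8 \right)} = \left(-5 + 5 \cdot 4\right) 9 = \left(-5 + 20\right) 9 = 15 \cdot 9 = 135$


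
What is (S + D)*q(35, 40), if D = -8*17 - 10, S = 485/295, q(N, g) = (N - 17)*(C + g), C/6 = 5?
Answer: -10731420/59 ≈ -1.8189e+5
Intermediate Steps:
C = 30 (C = 6*5 = 30)
q(N, g) = (-17 + N)*(30 + g) (q(N, g) = (N - 17)*(30 + g) = (-17 + N)*(30 + g))
S = 97/59 (S = 485*(1/295) = 97/59 ≈ 1.6441)
D = -146 (D = -136 - 10 = -146)
(S + D)*q(35, 40) = (97/59 - 146)*(-510 - 17*40 + 30*35 + 35*40) = -8517*(-510 - 680 + 1050 + 1400)/59 = -8517/59*1260 = -10731420/59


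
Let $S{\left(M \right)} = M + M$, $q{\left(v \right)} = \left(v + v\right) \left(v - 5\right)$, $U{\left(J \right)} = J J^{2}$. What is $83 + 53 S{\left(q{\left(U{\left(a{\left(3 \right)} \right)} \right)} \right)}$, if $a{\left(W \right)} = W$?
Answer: $126011$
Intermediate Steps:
$U{\left(J \right)} = J^{3}$
$q{\left(v \right)} = 2 v \left(-5 + v\right)$
$S{\left(M \right)} = 2 M$
$83 + 53 S{\left(q{\left(U{\left(a{\left(3 \right)} \right)} \right)} \right)} = 83 + 53 \cdot 2 \cdot 2 \cdot 3^{3} \left(-5 + 3^{3}\right) = 83 + 53 \cdot 2 \cdot 2 \cdot 27 \left(-5 + 27\right) = 83 + 53 \cdot 2 \cdot 2 \cdot 27 \cdot 22 = 83 + 53 \cdot 2 \cdot 1188 = 83 + 53 \cdot 2376 = 83 + 125928 = 126011$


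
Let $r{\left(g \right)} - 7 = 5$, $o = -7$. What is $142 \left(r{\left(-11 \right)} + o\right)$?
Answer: $710$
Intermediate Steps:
$r{\left(g \right)} = 12$ ($r{\left(g \right)} = 7 + 5 = 12$)
$142 \left(r{\left(-11 \right)} + o\right) = 142 \left(12 - 7\right) = 142 \cdot 5 = 710$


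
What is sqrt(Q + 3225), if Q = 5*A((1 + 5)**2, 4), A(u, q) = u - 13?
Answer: 2*sqrt(835) ≈ 57.793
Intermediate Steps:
A(u, q) = -13 + u
Q = 115 (Q = 5*(-13 + (1 + 5)**2) = 5*(-13 + 6**2) = 5*(-13 + 36) = 5*23 = 115)
sqrt(Q + 3225) = sqrt(115 + 3225) = sqrt(3340) = 2*sqrt(835)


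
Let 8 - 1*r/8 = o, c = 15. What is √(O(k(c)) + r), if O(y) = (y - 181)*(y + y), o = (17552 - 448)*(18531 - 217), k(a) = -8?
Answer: 4*I*√156621135 ≈ 50059.0*I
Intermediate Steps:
o = 313242656 (o = 17104*18314 = 313242656)
O(y) = 2*y*(-181 + y) (O(y) = (-181 + y)*(2*y) = 2*y*(-181 + y))
r = -2505941184 (r = 64 - 8*313242656 = 64 - 2505941248 = -2505941184)
√(O(k(c)) + r) = √(2*(-8)*(-181 - 8) - 2505941184) = √(2*(-8)*(-189) - 2505941184) = √(3024 - 2505941184) = √(-2505938160) = 4*I*√156621135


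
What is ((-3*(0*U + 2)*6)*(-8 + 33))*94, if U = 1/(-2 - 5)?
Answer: -84600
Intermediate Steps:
U = -⅐ (U = 1/(-7) = -⅐ ≈ -0.14286)
((-3*(0*U + 2)*6)*(-8 + 33))*94 = ((-3*(0*(-⅐) + 2)*6)*(-8 + 33))*94 = ((-3*(0 + 2)*6)*25)*94 = ((-3*2*6)*25)*94 = (-6*6*25)*94 = -36*25*94 = -900*94 = -84600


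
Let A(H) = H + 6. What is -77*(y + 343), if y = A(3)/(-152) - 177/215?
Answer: -860890877/32680 ≈ -26343.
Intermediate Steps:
A(H) = 6 + H
y = -28839/32680 (y = (6 + 3)/(-152) - 177/215 = 9*(-1/152) - 177*1/215 = -9/152 - 177/215 = -28839/32680 ≈ -0.88247)
-77*(y + 343) = -77*(-28839/32680 + 343) = -77*11180401/32680 = -860890877/32680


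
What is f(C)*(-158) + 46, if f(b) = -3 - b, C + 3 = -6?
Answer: -902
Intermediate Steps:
C = -9 (C = -3 - 6 = -9)
f(C)*(-158) + 46 = (-3 - 1*(-9))*(-158) + 46 = (-3 + 9)*(-158) + 46 = 6*(-158) + 46 = -948 + 46 = -902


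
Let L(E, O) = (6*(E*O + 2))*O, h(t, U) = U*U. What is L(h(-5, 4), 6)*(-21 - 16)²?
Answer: 4829832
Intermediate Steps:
h(t, U) = U²
L(E, O) = O*(12 + 6*E*O) (L(E, O) = (6*(2 + E*O))*O = (12 + 6*E*O)*O = O*(12 + 6*E*O))
L(h(-5, 4), 6)*(-21 - 16)² = (6*6*(2 + 4²*6))*(-21 - 16)² = (6*6*(2 + 16*6))*(-37)² = (6*6*(2 + 96))*1369 = (6*6*98)*1369 = 3528*1369 = 4829832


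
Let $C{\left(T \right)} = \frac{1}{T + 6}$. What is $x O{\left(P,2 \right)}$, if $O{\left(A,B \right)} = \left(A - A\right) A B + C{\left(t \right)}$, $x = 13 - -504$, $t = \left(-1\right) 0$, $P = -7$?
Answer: $\frac{517}{6} \approx 86.167$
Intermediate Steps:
$t = 0$
$C{\left(T \right)} = \frac{1}{6 + T}$
$x = 517$ ($x = 13 + 504 = 517$)
$O{\left(A,B \right)} = \frac{1}{6}$ ($O{\left(A,B \right)} = \left(A - A\right) A B + \frac{1}{6 + 0} = 0 A B + \frac{1}{6} = 0 B + \frac{1}{6} = 0 + \frac{1}{6} = \frac{1}{6}$)
$x O{\left(P,2 \right)} = 517 \cdot \frac{1}{6} = \frac{517}{6}$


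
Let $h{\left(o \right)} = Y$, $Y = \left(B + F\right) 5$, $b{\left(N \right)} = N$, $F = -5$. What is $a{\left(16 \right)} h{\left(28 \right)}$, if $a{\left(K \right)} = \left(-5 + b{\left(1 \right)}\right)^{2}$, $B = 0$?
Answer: $-400$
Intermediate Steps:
$Y = -25$ ($Y = \left(0 - 5\right) 5 = \left(-5\right) 5 = -25$)
$h{\left(o \right)} = -25$
$a{\left(K \right)} = 16$ ($a{\left(K \right)} = \left(-5 + 1\right)^{2} = \left(-4\right)^{2} = 16$)
$a{\left(16 \right)} h{\left(28 \right)} = 16 \left(-25\right) = -400$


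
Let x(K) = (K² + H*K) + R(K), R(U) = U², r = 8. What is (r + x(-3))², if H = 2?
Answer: 400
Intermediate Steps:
x(K) = 2*K + 2*K² (x(K) = (K² + 2*K) + K² = 2*K + 2*K²)
(r + x(-3))² = (8 + 2*(-3)*(1 - 3))² = (8 + 2*(-3)*(-2))² = (8 + 12)² = 20² = 400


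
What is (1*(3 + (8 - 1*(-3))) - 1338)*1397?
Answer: -1849628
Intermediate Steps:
(1*(3 + (8 - 1*(-3))) - 1338)*1397 = (1*(3 + (8 + 3)) - 1338)*1397 = (1*(3 + 11) - 1338)*1397 = (1*14 - 1338)*1397 = (14 - 1338)*1397 = -1324*1397 = -1849628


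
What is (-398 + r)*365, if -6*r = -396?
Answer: -121180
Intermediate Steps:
r = 66 (r = -⅙*(-396) = 66)
(-398 + r)*365 = (-398 + 66)*365 = -332*365 = -121180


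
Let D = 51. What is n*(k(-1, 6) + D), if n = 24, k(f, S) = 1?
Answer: 1248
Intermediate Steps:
n*(k(-1, 6) + D) = 24*(1 + 51) = 24*52 = 1248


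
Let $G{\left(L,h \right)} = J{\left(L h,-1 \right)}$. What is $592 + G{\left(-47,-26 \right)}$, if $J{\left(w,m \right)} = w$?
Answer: $1814$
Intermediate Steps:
$G{\left(L,h \right)} = L h$
$592 + G{\left(-47,-26 \right)} = 592 - -1222 = 592 + 1222 = 1814$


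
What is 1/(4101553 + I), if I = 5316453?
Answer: 1/9418006 ≈ 1.0618e-7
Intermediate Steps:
1/(4101553 + I) = 1/(4101553 + 5316453) = 1/9418006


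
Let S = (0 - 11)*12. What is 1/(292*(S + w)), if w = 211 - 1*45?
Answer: 1/9928 ≈ 0.00010073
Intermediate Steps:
S = -132 (S = -11*12 = -132)
w = 166 (w = 211 - 45 = 166)
1/(292*(S + w)) = 1/(292*(-132 + 166)) = 1/(292*34) = 1/9928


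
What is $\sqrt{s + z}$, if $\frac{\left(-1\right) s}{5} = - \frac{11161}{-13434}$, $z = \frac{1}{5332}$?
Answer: $\frac{i \sqrt{1332045768112293}}{17907522} \approx 2.0381 i$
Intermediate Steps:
$z = \frac{1}{5332} \approx 0.00018755$
$s = - \frac{55805}{13434}$ ($s = - 5 \left(- \frac{11161}{-13434}\right) = - 5 \left(\left(-11161\right) \left(- \frac{1}{13434}\right)\right) = \left(-5\right) \frac{11161}{13434} = - \frac{55805}{13434} \approx -4.154$)
$\sqrt{s + z} = \sqrt{- \frac{55805}{13434} + \frac{1}{5332}} = \sqrt{- \frac{148769413}{35815044}} = \frac{i \sqrt{1332045768112293}}{17907522}$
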